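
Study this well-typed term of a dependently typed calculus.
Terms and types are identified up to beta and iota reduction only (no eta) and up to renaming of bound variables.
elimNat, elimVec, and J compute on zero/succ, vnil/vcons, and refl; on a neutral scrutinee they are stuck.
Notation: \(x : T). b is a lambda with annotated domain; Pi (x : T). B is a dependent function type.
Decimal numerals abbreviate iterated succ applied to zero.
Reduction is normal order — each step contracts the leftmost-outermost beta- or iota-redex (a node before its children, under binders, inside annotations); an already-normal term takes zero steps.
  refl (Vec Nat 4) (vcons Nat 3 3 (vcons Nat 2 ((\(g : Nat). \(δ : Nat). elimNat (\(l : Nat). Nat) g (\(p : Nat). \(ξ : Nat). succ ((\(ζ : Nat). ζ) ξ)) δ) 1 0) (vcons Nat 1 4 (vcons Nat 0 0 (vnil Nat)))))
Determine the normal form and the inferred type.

normal form:
  refl (Vec Nat 4) (vcons Nat 3 3 (vcons Nat 2 1 (vcons Nat 1 4 (vcons Nat 0 0 (vnil Nat)))))
inferred type:
  Eq (Vec Nat 4) (vcons Nat 3 3 (vcons Nat 2 1 (vcons Nat 1 4 (vcons Nat 0 0 (vnil Nat))))) (vcons Nat 3 3 (vcons Nat 2 1 (vcons Nat 1 4 (vcons Nat 0 0 (vnil Nat)))))
observation: 3 normal-order steps separate the term from its normal form.


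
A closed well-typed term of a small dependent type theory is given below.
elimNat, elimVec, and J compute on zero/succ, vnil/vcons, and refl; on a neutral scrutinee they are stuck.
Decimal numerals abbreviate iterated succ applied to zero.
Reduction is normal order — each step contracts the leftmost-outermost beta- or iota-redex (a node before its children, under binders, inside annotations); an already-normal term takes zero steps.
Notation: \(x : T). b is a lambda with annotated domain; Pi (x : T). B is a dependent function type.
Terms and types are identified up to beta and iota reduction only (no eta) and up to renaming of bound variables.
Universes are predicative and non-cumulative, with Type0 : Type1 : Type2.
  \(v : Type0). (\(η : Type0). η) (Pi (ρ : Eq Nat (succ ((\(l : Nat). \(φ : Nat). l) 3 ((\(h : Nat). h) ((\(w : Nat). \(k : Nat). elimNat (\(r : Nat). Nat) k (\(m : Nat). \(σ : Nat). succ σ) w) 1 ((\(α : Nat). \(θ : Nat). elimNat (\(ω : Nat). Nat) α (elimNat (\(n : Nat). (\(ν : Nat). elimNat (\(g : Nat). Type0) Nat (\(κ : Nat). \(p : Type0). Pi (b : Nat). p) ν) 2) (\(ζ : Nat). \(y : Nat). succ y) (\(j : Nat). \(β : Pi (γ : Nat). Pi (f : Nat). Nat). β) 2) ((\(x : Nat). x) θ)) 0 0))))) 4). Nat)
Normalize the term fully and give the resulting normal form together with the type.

resulting normal form:
  \(v : Type0). Pi (η : Eq Nat 4 4). Nat
the term's type:
  Pi (v : Type0). Type0


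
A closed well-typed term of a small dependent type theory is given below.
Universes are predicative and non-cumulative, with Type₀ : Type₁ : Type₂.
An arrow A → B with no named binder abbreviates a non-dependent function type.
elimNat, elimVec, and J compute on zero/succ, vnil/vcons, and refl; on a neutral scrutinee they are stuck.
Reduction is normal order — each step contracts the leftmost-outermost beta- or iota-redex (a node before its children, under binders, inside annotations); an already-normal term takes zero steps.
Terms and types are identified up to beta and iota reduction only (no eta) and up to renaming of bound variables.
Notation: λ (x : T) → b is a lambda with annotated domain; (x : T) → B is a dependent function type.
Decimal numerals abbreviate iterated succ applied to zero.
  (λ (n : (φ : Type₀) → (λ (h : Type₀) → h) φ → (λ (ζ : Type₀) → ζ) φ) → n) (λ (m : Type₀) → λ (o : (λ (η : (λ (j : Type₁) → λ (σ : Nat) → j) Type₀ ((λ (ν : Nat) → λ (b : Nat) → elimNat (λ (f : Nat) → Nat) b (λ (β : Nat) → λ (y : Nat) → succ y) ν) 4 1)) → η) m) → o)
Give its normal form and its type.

reduced normal form:
  λ (n : Type₀) → λ (φ : n) → φ
the term's type:
  (n : Type₀) → n → n
observation: 2 normal-order steps separate the term from its normal form.


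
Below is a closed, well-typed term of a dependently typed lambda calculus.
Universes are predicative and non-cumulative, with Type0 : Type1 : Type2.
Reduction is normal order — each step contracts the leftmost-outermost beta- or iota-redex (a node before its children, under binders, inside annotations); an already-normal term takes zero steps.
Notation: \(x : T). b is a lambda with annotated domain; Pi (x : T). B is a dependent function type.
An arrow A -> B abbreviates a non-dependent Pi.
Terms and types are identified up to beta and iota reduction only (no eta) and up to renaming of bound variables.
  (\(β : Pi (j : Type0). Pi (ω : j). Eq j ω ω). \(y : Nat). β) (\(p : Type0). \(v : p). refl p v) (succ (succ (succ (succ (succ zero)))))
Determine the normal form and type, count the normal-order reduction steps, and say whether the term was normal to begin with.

normal form:
  \(β : Type0). \(j : β). refl β j
the term's type:
  Pi (β : Type0). Pi (j : β). Eq β j j
reduction steps (normal order): 2
term was already normal: no
first redex: a beta-redex


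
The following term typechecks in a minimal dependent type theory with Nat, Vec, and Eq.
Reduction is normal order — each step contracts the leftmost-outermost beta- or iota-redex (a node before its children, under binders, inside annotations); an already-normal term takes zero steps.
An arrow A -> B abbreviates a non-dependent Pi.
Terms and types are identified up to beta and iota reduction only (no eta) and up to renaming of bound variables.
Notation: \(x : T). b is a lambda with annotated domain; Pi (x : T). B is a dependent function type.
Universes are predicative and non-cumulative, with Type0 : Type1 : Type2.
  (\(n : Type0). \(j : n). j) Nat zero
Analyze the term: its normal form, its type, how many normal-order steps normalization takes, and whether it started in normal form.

resulting normal form:
  zero
type:
  Nat
reduction steps (normal order): 2
already normal: no
first redex: a beta-redex


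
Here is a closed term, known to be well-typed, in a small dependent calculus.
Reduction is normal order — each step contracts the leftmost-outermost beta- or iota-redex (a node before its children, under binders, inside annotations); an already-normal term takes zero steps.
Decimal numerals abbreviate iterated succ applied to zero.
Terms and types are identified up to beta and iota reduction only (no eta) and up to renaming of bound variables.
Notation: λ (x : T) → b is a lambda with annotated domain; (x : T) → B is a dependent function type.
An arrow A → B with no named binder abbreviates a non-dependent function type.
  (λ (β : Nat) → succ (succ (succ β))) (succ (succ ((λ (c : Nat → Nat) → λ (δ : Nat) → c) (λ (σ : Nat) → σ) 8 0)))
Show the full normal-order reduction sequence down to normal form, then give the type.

normal-order reduction:
  (λ (β : Nat) → succ (succ (succ β))) (succ (succ ((λ (c : Nat → Nat) → λ (δ : Nat) → c) (λ (σ : Nat) → σ) 8 0)))
  ~> succ (succ (succ (succ (succ ((λ (β : Nat → Nat) → λ (c : Nat) → β) (λ (δ : Nat) → δ) 8 0)))))
  ~> succ (succ (succ (succ (succ ((λ (β : Nat) → λ (c : Nat) → c) 8 0)))))
  ~> succ (succ (succ (succ (succ ((λ (β : Nat) → β) 0)))))
  ~> 5
inferred type:
  Nat


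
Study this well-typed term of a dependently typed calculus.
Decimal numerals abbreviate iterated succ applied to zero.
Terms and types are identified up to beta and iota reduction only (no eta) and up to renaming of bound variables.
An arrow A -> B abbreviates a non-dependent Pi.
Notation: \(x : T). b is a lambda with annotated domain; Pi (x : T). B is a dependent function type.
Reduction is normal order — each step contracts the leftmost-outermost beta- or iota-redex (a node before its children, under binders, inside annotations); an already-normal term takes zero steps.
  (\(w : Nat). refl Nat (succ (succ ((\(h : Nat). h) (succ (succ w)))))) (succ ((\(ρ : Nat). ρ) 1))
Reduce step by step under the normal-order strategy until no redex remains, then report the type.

normal-order reduction sequence:
  (\(w : Nat). refl Nat (succ (succ ((\(h : Nat). h) (succ (succ w)))))) (succ ((\(ρ : Nat). ρ) 1))
  ~> refl Nat (succ (succ ((\(w : Nat). w) (succ (succ (succ ((\(h : Nat). h) 1)))))))
  ~> refl Nat (succ (succ (succ (succ (succ ((\(w : Nat). w) 1))))))
  ~> refl Nat 6
the term's type:
  Eq Nat 6 6


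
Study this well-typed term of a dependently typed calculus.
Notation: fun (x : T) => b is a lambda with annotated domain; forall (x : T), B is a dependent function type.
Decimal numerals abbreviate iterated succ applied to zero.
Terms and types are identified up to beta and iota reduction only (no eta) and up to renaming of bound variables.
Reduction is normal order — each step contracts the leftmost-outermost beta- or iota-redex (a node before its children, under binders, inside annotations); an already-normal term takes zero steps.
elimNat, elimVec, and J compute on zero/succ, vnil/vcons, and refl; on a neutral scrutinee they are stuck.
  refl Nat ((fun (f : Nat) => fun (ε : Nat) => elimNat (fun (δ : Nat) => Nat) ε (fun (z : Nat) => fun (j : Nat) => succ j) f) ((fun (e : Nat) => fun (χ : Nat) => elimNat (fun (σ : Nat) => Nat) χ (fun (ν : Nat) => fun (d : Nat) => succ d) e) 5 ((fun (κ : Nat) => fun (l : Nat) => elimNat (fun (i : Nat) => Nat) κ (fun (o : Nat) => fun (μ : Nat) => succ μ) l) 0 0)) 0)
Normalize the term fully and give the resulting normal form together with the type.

resulting normal form:
  refl Nat 5
inferred type:
  Eq Nat 5 5


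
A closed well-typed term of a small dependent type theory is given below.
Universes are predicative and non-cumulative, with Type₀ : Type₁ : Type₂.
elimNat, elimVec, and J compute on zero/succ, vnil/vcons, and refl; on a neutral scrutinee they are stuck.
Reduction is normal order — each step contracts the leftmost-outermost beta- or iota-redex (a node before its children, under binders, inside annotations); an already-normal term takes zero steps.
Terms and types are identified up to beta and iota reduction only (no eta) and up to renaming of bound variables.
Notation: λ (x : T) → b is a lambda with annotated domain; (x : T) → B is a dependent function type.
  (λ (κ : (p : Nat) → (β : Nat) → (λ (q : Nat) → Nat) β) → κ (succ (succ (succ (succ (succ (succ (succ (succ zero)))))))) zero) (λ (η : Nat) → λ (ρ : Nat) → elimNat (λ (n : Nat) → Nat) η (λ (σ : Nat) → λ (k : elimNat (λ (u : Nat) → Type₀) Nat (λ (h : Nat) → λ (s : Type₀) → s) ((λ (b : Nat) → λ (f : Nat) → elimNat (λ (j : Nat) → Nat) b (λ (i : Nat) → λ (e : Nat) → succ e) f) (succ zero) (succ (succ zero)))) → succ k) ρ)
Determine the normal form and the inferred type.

resulting normal form:
  succ (succ (succ (succ (succ (succ (succ (succ zero)))))))
inferred type:
  Nat
observation: 4 normal-order steps separate the term from its normal form.


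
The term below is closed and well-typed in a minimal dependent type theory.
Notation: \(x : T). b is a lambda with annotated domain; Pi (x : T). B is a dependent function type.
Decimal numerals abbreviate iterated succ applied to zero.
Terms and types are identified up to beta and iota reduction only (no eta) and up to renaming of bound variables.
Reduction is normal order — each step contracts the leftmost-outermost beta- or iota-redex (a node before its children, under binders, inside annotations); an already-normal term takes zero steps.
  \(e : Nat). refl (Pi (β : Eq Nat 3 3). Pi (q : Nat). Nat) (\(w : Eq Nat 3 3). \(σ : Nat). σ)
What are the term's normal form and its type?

reduced normal form:
  \(e : Nat). refl (Pi (β : Eq Nat 3 3). Pi (q : Nat). Nat) (\(w : Eq Nat 3 3). \(σ : Nat). σ)
type:
  Pi (e : Nat). Eq (Pi (β : Eq Nat 3 3). Pi (q : Nat). Nat) (\(w : Eq Nat 3 3). \(σ : Nat). σ) (\(ρ : Eq Nat 3 3). \(μ : Nat). μ)


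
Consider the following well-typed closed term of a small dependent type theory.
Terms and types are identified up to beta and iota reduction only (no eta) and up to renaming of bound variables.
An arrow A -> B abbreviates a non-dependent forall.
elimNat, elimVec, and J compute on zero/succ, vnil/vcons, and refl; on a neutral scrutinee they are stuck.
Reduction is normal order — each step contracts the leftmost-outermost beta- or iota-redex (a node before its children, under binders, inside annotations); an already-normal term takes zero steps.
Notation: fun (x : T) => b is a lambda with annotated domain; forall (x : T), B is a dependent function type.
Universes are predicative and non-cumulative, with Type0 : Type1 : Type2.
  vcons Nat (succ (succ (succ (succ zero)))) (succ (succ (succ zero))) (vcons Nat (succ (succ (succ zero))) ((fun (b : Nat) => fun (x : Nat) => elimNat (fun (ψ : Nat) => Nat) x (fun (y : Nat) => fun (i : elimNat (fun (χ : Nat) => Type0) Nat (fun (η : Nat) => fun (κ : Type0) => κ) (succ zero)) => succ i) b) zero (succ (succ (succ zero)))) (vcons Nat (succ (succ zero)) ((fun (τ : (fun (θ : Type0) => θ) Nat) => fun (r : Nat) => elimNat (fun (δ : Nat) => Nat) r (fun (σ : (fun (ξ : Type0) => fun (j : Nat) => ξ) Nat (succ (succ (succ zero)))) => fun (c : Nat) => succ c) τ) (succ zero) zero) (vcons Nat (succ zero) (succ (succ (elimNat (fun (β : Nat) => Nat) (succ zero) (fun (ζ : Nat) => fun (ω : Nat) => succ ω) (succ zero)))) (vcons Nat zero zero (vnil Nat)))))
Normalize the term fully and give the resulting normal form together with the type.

normal form:
  vcons Nat (succ (succ (succ (succ zero)))) (succ (succ (succ zero))) (vcons Nat (succ (succ (succ zero))) (succ (succ (succ zero))) (vcons Nat (succ (succ zero)) (succ zero) (vcons Nat (succ zero) (succ (succ (succ (succ zero)))) (vcons Nat zero zero (vnil Nat)))))
inferred type:
  Vec Nat (succ (succ (succ (succ (succ zero)))))
observation: reduction starts at a beta-redex, and 13 normal-order steps reach the normal form.


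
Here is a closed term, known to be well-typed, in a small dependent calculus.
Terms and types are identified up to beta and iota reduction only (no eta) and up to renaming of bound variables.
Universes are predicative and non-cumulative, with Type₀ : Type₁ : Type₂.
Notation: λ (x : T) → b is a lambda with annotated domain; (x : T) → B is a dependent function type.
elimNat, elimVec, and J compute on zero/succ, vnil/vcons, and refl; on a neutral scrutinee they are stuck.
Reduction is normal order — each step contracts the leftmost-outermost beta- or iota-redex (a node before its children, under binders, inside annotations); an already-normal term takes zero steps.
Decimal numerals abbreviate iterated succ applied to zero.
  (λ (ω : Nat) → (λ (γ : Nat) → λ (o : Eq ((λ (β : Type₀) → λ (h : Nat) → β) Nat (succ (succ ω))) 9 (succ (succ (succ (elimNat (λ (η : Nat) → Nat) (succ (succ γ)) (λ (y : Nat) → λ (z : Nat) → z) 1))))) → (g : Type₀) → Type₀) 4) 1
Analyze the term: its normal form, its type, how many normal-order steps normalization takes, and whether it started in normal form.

normal form:
  λ (ω : Eq Nat 9 9) → (γ : Type₀) → Type₀
the term's type:
  (ω : Eq Nat 9 9) → Type₁
steps to reach normal form (normal order): 8
term was already normal: no
first redex: a beta-redex


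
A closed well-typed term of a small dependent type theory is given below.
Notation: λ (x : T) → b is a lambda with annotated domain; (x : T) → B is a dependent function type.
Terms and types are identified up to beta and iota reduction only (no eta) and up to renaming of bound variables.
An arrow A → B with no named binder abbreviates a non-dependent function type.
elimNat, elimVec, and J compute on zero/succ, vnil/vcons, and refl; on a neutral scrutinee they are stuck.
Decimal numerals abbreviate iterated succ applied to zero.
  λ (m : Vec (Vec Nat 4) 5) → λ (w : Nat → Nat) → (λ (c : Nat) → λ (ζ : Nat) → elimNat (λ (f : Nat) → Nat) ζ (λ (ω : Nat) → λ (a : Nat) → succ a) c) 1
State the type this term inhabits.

type:
  Vec (Vec Nat 4) 5 → (Nat → Nat) → Nat → Nat


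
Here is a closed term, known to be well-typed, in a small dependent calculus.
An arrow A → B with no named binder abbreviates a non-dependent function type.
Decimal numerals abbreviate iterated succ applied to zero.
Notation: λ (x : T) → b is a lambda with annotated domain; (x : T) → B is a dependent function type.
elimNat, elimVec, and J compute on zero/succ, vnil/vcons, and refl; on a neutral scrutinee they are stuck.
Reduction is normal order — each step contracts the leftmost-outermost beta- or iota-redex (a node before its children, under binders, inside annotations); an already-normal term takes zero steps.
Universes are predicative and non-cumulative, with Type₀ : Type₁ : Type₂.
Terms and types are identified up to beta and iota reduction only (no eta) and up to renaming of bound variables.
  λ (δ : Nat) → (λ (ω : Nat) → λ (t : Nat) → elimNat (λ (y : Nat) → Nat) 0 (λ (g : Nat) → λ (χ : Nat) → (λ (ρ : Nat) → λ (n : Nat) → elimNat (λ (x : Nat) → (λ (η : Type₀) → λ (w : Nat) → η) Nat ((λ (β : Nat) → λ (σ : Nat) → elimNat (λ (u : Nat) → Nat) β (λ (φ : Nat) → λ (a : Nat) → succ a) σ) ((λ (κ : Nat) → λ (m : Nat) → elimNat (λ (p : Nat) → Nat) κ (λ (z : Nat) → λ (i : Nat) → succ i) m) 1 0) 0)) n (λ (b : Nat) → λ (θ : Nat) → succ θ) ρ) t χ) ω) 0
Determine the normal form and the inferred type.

normal form:
  λ (δ : Nat) → λ (ω : Nat) → 0
type:
  Nat → Nat → Nat


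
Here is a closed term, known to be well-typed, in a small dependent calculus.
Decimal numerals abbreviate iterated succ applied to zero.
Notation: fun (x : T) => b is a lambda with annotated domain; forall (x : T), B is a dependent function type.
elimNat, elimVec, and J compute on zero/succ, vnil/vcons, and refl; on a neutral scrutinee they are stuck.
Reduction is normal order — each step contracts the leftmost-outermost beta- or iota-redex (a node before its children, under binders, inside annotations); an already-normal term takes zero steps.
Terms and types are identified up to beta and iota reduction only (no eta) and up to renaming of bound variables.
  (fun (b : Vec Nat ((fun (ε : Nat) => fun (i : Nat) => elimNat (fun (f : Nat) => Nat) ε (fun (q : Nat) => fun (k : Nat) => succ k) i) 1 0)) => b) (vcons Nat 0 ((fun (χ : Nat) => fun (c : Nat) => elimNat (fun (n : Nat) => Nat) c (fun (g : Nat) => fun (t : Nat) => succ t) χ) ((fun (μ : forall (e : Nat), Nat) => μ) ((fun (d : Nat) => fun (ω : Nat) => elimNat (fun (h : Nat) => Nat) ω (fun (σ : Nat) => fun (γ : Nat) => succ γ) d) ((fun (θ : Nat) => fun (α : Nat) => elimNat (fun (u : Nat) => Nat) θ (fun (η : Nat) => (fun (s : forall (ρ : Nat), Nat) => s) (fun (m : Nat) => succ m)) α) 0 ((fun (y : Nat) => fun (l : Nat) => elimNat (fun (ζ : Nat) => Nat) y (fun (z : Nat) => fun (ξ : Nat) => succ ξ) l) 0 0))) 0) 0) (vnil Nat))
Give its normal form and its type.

resulting normal form:
  vcons Nat 0 0 (vnil Nat)
the term's type:
  Vec Nat 1
observation: contracting a beta-redex first, the term normalizes in 15 steps.


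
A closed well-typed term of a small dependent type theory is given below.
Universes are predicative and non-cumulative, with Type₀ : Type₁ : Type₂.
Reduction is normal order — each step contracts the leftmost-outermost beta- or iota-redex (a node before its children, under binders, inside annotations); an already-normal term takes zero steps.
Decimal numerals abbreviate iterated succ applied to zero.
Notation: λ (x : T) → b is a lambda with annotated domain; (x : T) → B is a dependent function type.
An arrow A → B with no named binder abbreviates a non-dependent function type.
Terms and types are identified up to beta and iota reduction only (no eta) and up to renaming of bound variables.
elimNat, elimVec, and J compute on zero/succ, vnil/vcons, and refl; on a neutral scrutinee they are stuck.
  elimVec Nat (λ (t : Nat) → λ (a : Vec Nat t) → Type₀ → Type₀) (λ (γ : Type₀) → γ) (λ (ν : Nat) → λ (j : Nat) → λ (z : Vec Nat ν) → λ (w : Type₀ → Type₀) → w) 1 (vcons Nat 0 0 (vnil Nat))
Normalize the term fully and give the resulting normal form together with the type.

reduced normal form:
  λ (t : Type₀) → t
inferred type:
  Type₀ → Type₀
observation: normalization takes exactly 6 steps under the normal-order strategy.


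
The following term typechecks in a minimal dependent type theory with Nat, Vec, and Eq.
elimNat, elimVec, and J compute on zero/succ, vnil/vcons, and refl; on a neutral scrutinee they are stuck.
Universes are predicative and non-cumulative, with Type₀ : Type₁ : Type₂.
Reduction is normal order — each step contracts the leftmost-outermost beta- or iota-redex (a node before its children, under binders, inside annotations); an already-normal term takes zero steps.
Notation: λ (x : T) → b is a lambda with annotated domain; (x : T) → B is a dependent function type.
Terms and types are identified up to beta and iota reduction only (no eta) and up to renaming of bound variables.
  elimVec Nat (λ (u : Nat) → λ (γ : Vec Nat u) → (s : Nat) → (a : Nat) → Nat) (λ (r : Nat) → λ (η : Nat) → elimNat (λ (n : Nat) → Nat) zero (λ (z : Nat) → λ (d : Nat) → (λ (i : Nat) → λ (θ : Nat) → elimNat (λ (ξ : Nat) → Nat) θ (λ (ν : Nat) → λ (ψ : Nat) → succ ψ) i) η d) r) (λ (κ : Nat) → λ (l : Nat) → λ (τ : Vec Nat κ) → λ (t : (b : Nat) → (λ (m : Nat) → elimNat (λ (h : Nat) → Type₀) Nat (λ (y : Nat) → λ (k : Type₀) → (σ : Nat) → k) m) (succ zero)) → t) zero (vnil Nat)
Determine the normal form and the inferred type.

resulting normal form:
  λ (u : Nat) → λ (γ : Nat) → elimNat (λ (s : Nat) → Nat) zero (λ (a : Nat) → λ (r : Nat) → elimNat (λ (η : Nat) → Nat) r (λ (n : Nat) → λ (z : Nat) → succ z) γ) u
type:
  (u : Nat) → (γ : Nat) → Nat


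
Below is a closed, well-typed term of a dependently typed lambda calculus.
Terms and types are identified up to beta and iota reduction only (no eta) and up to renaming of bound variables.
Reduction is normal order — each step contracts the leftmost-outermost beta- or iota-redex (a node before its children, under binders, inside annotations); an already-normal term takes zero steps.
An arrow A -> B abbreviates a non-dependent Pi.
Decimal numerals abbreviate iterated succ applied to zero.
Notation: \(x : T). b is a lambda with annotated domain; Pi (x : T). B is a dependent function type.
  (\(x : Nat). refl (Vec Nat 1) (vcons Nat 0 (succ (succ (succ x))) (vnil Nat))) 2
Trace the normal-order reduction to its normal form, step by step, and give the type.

reduction (normal order):
  (\(x : Nat). refl (Vec Nat 1) (vcons Nat 0 (succ (succ (succ x))) (vnil Nat))) 2
  ~> refl (Vec Nat 1) (vcons Nat 0 5 (vnil Nat))
inferred type:
  Eq (Vec Nat 1) (vcons Nat 0 5 (vnil Nat)) (vcons Nat 0 5 (vnil Nat))


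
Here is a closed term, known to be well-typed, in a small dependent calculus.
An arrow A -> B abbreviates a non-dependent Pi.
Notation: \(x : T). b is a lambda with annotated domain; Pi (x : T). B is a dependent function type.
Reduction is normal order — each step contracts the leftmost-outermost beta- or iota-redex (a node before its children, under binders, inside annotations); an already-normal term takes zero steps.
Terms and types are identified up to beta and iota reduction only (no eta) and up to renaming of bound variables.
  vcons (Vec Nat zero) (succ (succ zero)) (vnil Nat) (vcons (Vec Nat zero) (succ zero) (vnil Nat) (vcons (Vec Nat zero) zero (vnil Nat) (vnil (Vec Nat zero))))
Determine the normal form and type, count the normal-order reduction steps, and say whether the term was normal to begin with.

reduced normal form:
  vcons (Vec Nat zero) (succ (succ zero)) (vnil Nat) (vcons (Vec Nat zero) (succ zero) (vnil Nat) (vcons (Vec Nat zero) zero (vnil Nat) (vnil (Vec Nat zero))))
inferred type:
  Vec (Vec Nat zero) (succ (succ (succ zero)))
reduction steps (normal order): 0
term was already normal: yes


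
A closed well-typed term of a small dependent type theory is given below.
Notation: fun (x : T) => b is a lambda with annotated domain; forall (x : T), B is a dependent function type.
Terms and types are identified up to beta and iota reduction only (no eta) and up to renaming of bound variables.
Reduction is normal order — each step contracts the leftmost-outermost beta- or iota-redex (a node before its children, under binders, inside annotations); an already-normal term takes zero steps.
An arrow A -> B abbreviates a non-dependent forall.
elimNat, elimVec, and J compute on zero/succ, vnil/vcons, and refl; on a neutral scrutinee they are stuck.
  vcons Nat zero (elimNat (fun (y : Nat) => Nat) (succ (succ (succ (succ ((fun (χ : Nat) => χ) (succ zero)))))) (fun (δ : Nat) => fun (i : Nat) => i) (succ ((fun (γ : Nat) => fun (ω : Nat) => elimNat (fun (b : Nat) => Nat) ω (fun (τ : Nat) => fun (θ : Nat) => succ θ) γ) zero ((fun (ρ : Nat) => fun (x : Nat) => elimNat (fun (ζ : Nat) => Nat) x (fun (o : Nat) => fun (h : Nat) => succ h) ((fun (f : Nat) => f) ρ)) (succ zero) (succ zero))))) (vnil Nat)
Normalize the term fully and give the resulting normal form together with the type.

normal form:
  vcons Nat zero (succ (succ (succ (succ (succ zero))))) (vnil Nat)
inferred type:
  Vec Nat (succ zero)


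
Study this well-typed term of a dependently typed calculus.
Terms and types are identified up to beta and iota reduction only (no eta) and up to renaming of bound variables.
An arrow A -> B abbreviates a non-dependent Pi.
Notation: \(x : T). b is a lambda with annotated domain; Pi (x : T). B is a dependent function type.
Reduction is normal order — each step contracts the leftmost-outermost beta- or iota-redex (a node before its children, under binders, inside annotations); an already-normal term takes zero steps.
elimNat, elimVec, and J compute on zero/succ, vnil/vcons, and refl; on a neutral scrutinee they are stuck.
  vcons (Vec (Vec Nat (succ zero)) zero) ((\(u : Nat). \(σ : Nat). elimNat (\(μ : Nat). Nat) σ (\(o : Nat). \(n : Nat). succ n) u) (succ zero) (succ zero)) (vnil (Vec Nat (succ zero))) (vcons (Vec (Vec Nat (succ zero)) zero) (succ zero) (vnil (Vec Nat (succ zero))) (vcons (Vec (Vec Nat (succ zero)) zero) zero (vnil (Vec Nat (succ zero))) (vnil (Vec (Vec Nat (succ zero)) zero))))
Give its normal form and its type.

normal form:
  vcons (Vec (Vec Nat (succ zero)) zero) (succ (succ zero)) (vnil (Vec Nat (succ zero))) (vcons (Vec (Vec Nat (succ zero)) zero) (succ zero) (vnil (Vec Nat (succ zero))) (vcons (Vec (Vec Nat (succ zero)) zero) zero (vnil (Vec Nat (succ zero))) (vnil (Vec (Vec Nat (succ zero)) zero))))
type:
  Vec (Vec (Vec Nat (succ zero)) zero) (succ (succ (succ zero)))


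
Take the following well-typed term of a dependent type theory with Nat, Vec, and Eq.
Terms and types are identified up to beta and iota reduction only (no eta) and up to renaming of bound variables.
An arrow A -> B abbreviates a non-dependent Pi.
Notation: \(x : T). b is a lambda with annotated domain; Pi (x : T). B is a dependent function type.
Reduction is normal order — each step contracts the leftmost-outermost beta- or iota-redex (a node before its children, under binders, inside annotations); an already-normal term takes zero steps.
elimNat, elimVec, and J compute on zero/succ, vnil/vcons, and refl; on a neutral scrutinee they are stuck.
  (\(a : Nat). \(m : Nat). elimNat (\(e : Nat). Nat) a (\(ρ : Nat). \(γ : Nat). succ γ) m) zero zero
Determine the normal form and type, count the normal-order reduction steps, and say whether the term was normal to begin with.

resulting normal form:
  zero
inferred type:
  Nat
steps to reach normal form (normal order): 3
started in normal form: no
first redex: a beta-redex


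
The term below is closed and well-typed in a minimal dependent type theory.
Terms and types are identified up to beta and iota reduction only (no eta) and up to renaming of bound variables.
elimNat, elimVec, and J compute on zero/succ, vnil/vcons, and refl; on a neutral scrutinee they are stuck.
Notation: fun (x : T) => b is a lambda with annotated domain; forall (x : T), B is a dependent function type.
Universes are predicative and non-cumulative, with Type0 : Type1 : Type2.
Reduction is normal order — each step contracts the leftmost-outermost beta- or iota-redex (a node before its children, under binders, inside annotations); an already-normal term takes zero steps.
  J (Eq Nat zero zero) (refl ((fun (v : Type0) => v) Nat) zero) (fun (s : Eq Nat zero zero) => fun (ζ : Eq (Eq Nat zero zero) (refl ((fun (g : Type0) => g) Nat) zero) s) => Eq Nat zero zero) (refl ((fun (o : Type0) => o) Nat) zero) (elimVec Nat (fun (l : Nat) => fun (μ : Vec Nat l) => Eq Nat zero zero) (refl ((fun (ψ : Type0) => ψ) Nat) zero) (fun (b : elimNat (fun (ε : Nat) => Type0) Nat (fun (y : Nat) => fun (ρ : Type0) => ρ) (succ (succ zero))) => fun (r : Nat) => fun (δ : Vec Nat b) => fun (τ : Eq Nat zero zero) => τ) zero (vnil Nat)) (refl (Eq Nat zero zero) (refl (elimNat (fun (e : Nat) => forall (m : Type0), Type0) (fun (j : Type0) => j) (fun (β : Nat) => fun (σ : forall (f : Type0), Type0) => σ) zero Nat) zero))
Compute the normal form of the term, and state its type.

resulting normal form:
  refl Nat zero
inferred type:
  Eq Nat zero zero
observation: contracting a J iota-redex first, the term normalizes in 2 steps.


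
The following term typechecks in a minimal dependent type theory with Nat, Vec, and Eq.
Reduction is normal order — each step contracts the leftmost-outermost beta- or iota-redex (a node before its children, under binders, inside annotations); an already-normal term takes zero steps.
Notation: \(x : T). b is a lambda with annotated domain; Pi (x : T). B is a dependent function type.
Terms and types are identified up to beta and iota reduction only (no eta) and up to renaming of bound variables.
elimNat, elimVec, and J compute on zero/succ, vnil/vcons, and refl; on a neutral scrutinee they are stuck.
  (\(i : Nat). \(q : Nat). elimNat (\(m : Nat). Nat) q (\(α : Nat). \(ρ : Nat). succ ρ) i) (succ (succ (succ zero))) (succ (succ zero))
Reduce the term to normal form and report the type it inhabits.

resulting normal form:
  succ (succ (succ (succ (succ zero))))
type:
  Nat
observation: normalization takes exactly 12 steps under the normal-order strategy.


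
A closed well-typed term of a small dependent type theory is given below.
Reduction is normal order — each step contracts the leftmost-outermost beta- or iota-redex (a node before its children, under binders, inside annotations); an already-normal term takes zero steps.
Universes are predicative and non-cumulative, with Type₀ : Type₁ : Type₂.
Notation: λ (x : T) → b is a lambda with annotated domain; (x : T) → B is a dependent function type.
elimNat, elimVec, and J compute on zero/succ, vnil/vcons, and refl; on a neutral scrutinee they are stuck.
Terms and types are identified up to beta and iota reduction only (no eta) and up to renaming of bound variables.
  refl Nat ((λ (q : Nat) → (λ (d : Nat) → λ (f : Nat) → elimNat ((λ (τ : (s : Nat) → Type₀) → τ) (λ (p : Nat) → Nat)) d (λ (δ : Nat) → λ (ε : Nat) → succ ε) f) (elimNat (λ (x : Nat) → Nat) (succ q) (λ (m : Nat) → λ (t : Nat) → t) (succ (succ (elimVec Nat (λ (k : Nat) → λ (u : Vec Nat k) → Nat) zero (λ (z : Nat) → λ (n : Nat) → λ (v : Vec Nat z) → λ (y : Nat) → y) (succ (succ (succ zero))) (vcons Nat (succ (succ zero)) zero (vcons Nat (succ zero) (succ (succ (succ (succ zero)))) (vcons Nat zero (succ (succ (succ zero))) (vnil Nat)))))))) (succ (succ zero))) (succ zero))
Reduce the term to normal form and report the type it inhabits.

normal form:
  refl Nat (succ (succ (succ (succ zero))))
the term's type:
  Eq Nat (succ (succ (succ (succ zero)))) (succ (succ (succ (succ zero))))


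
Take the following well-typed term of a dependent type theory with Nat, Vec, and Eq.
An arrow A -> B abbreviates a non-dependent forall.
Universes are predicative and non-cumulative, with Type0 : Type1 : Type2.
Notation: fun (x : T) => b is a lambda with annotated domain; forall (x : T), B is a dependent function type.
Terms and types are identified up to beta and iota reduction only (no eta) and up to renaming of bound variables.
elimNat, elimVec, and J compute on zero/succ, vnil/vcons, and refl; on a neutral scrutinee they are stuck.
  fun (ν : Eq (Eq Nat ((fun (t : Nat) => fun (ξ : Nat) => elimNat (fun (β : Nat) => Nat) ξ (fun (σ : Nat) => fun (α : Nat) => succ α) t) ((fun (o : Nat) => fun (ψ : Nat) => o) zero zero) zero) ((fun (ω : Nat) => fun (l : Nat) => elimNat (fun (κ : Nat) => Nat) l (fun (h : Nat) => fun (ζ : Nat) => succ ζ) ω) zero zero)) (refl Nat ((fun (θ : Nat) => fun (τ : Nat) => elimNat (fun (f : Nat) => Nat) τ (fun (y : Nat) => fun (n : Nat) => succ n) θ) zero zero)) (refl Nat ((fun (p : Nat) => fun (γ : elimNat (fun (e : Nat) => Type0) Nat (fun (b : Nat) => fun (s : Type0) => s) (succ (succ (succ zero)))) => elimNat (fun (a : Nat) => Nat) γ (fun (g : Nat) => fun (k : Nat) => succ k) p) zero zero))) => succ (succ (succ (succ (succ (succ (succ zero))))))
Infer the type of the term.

type:
  Eq (Eq Nat zero zero) (refl Nat zero) (refl Nat zero) -> Nat


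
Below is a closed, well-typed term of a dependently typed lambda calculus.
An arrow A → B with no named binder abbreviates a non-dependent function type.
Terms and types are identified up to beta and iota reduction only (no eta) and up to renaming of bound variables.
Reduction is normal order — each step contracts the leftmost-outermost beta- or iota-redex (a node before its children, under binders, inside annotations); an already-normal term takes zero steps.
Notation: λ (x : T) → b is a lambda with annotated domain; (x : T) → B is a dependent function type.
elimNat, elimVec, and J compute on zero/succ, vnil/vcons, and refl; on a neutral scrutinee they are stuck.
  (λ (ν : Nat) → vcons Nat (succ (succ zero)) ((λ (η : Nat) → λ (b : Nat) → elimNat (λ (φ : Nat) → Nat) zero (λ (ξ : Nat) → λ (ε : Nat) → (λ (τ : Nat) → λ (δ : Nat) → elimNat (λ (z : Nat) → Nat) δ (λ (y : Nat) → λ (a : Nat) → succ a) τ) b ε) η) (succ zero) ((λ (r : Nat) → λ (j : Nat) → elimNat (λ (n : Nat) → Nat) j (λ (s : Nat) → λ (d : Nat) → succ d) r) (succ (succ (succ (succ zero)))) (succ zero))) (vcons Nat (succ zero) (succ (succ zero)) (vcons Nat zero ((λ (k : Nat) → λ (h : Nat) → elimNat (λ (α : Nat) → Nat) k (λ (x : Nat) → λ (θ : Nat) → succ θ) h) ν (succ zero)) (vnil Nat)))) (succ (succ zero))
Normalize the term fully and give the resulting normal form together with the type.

reduced normal form:
  vcons Nat (succ (succ zero)) (succ (succ (succ (succ (succ zero))))) (vcons Nat (succ zero) (succ (succ zero)) (vcons Nat zero (succ (succ (succ zero))) (vnil Nat)))
the term's type:
  Vec Nat (succ (succ (succ zero)))


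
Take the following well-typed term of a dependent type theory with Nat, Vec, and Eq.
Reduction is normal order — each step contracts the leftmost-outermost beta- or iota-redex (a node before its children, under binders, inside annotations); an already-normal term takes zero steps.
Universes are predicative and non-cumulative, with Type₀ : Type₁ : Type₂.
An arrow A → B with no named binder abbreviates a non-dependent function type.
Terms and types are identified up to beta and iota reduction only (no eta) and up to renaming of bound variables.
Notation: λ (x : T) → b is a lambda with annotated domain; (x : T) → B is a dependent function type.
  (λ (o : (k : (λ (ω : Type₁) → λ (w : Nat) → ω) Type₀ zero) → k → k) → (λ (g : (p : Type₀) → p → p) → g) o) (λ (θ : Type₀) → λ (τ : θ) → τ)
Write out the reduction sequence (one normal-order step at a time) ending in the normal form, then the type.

reduction (normal order):
  (λ (o : (k : (λ (ω : Type₁) → λ (w : Nat) → ω) Type₀ zero) → k → k) → (λ (g : (p : Type₀) → p → p) → g) o) (λ (θ : Type₀) → λ (τ : θ) → τ)
  ~> (λ (o : (k : Type₀) → k → k) → o) (λ (ω : Type₀) → λ (w : ω) → w)
  ~> λ (o : Type₀) → λ (k : o) → k
type:
  (o : Type₀) → o → o


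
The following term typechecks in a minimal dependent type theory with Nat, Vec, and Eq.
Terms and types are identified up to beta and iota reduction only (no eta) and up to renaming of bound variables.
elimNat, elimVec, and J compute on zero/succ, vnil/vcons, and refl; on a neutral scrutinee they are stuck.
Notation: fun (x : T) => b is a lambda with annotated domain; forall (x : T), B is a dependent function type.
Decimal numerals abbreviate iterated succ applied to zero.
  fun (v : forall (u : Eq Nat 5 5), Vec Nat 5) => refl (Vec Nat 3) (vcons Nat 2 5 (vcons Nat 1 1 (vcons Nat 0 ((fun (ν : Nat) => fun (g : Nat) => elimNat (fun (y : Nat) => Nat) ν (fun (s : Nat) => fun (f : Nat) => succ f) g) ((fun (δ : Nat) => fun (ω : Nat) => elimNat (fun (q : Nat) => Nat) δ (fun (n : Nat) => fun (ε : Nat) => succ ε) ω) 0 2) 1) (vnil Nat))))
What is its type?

type:
  forall (v : forall (u : Eq Nat 5 5), Vec Nat 5), Eq (Vec Nat 3) (vcons Nat 2 5 (vcons Nat 1 1 (vcons Nat 0 3 (vnil Nat)))) (vcons Nat 2 5 (vcons Nat 1 1 (vcons Nat 0 3 (vnil Nat))))


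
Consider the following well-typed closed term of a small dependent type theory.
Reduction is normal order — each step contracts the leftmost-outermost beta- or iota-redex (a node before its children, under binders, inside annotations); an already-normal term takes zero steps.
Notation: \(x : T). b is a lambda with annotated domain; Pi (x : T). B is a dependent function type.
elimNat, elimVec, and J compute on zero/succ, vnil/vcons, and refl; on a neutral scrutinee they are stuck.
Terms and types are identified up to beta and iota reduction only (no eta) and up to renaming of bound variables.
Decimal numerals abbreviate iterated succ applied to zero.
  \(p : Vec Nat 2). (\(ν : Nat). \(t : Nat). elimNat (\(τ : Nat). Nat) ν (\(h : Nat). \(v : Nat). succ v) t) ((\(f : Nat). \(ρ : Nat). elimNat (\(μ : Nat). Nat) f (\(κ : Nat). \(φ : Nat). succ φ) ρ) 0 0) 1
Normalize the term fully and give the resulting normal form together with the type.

reduced normal form:
  \(p : Vec Nat 2). 1
the term's type:
  Pi (p : Vec Nat 2). Nat
observation: 9 normal-order steps separate the term from its normal form.


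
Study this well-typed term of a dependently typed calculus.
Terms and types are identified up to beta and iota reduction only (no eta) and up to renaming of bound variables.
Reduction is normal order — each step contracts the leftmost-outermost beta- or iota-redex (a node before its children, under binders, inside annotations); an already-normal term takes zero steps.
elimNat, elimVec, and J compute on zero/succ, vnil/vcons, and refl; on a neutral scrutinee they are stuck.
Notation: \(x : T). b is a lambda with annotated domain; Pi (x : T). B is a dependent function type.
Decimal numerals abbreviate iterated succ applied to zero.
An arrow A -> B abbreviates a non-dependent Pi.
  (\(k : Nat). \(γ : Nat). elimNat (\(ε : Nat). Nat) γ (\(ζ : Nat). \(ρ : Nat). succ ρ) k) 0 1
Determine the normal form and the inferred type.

resulting normal form:
  1
inferred type:
  Nat


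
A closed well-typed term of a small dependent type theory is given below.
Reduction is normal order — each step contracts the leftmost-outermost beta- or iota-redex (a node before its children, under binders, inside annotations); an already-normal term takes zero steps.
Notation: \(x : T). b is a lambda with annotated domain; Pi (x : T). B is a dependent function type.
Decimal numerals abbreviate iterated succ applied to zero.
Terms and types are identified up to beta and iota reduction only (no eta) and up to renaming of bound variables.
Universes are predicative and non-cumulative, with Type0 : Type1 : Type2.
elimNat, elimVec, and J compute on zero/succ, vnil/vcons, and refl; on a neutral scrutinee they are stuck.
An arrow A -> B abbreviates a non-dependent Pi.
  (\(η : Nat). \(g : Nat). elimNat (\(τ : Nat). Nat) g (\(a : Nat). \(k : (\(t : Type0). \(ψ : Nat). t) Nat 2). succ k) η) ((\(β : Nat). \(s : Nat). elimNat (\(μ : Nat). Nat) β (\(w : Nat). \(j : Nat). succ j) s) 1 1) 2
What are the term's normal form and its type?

normal form:
  4
inferred type:
  Nat
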